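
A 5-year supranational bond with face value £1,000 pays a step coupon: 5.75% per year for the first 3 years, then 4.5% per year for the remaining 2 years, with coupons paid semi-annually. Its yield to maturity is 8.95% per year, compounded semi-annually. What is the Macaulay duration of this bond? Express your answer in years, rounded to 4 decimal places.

4.3691 years

Periodic yield y = 0.04475. Discount each cash flow and weight by its period:
  t   CF        PV=CF/(1+0.04475)^t    t·PV
  1        28.75        27.5185        27.5185
  2        28.75        26.3398        52.6797
  3        28.75        25.2116        75.6349
  4        28.75        24.1317        96.5269
  5        28.75        23.0981       115.4904
  6        28.75        22.1087       132.6523
  7        22.50        16.5614       115.9295
  8        22.50        15.8520       126.8158
  9        22.50        15.1730       136.5569
  10    1,022.50       659.9933     6,599.9329
  Σ                    855.9881     7,479.7378
Price P = Σ PV = 855.9881.
Macaulay duration = Σ(t·PV) / P = 7,479.7378 / 855.9881 = 8.73813 half-year periods.
In years: 8.73813 / 2 = 4.36907 years.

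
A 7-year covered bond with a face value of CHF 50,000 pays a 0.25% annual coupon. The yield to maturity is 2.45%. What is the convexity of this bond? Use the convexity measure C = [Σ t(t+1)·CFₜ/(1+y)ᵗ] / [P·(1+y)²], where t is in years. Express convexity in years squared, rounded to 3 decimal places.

52.775

With y = 0.0245:
  t   CF        PV=CF/(1+0.0245)^t    t·PV        t(t+1)·PV
  1       125.00       122.0107       122.0107         244.0215
  2       125.00       119.0930       238.1859         714.5578
  3       125.00       116.2450       348.7349       1,394.9395
  4       125.00       113.4651       453.8603       2,269.3013
  5       125.00       110.7516       553.7582       3,322.5495
  6       125.00       108.1031       648.6187       4,540.3311
  7    50,125.00    42,312.6910   296,188.8370   2,369,510.6961
  Σ                 43,002.3595   298,554.0058   2,381,996.3967
P = 43,002.3595.
Convexity = Σ t(t+1)·PV / [P·(1+y)²] = 2,381,996.3967 / (43,002.3595 × 1.049600) = 52.77459.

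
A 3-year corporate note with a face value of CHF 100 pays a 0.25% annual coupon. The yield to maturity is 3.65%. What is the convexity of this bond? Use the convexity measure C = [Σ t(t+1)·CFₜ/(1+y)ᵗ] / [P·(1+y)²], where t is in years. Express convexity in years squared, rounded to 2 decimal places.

11.13

With y = 0.0365:
  t   CF        PV=CF/(1+0.0365)^t    t·PV        t(t+1)·PV
  1         0.25         0.2412         0.2412           0.4824
  2         0.25         0.2327         0.4654           1.3962
  3       100.25        90.0278       270.0833       1,080.3332
  Σ                     90.5017       270.7899       1,082.2118
P = 90.5017.
Convexity = Σ t(t+1)·PV / [P·(1+y)²] = 1,082.2118 / (90.5017 × 1.074332) = 11.13056.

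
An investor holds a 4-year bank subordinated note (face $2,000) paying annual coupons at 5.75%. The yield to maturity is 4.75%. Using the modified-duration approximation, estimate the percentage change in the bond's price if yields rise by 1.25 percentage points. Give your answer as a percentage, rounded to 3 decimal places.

Periodic yield y = 0.0475. Modified duration first:
  t   CF        PV=CF/(1+0.0475)^t    t·PV
  1       115.00       109.7852       109.7852
  2       115.00       104.8069       209.6138
  3       115.00       100.0543       300.1629
  4     2,115.00     1,756.6864     7,026.7457
  Σ                  2,071.3328     7,646.3075
P = 2,071.3328; D_Mac = 3.69149 yrs; D_mod = 3.69149/(1+0.0475) = 3.52410 yrs.
ΔP/P ≈ -D_mod · Δy = -3.52410 × (+0.0125) = -0.044051 = -4.4051%.

-4.405%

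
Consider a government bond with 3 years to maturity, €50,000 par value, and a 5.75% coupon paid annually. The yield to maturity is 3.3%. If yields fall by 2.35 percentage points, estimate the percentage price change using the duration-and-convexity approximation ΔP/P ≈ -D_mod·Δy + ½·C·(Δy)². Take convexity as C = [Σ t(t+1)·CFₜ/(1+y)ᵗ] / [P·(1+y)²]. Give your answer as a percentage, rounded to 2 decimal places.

+6.76%

With y = 0.033:
  t   CF        PV=CF/(1+0.033)^t    t·PV        t(t+1)·PV
  1     2,875.00     2,783.1559     2,783.1559       5,566.3117
  2     2,875.00     2,694.2457     5,388.4915      16,165.4745
  3    52,875.00    47,967.7575   143,903.2726     575,613.0903
  Σ                 53,445.1591   152,074.9199     597,344.8765
P = 53,445.1591; D_Mac = 2.84544 yrs; D_mod = 2.75454 yrs; C = 10.47409.
Duration effect: -2.75454 × (-0.0235) = +0.064732
Convexity effect: 0.5 × 10.47409 × (-0.0235)² = +0.0028922
ΔP/P ≈ +0.064732 + 0.0028922 = +0.067624 = +6.7624%.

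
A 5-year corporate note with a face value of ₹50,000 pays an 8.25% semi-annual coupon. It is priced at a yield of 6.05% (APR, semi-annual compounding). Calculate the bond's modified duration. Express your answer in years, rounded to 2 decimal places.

Periodic yield y = 0.03025. First find Macaulay duration:
  t   CF        PV=CF/(1+0.03025)^t    t·PV
  1     2,062.50     2,001.9413     2,001.9413
  2     2,062.50     1,943.1607     3,886.3213
  3     2,062.50     1,886.1060     5,658.3179
  4     2,062.50     1,830.7265     7,322.9059
  5     2,062.50     1,776.9730     8,884.8652
  6     2,062.50     1,724.7979    10,348.7875
  7     2,062.50     1,674.1547    11,719.0831
  8     2,062.50     1,624.9985    12,999.9882
  9     2,062.50     1,577.2856    14,195.5707
  10   52,062.50    38,645.4872   386,454.8720
  Σ                 54,685.6314   463,472.6532
P = 54,685.6314; Macaulay duration = 463,472.6532 / 54,685.6314 = 8.47522 half-year periods = 4.23761 years.
Modified duration = D_Mac / (1 + y) = 4.23761 / 1.03025 = 4.11319 years.

4.11 years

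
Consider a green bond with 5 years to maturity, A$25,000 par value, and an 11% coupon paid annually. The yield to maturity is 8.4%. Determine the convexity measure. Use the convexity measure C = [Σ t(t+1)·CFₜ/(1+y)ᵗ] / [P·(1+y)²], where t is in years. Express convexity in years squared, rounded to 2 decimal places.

With y = 0.084:
  t   CF        PV=CF/(1+0.084)^t    t·PV        t(t+1)·PV
  1     2,750.00     2,536.9004     2,536.9004       5,073.8007
  2     2,750.00     2,340.3140     4,680.6280      14,041.8840
  3     2,750.00     2,158.9612     6,476.8837      25,907.5350
  4     2,750.00     1,991.6617     7,966.6467      39,833.2334
  5    27,750.00    18,540.2923    92,701.4614     556,208.7685
  Σ                 27,568.1296   114,362.5202     641,065.2216
P = 27,568.1296.
Convexity = Σ t(t+1)·PV / [P·(1+y)²] = 641,065.2216 / (27,568.1296 × 1.175056) = 19.78957.

19.79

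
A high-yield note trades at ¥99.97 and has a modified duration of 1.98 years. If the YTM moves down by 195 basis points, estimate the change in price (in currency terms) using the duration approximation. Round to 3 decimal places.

+¥3.860

Duration approximation: ΔP/P ≈ -D_mod · Δy = -1.98 × (-0.0195) = +0.038610.
ΔP ≈ 99.97 × (+0.038610) = +3.8598417.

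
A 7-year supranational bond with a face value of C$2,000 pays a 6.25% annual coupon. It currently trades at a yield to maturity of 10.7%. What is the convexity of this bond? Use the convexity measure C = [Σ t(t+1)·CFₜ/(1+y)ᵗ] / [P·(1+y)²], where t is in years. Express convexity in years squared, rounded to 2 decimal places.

34.75

With y = 0.107:
  t   CF        PV=CF/(1+0.107)^t    t·PV        t(t+1)·PV
  1       125.00       112.9178       112.9178         225.8356
  2       125.00       102.0034       204.0069         612.0206
  3       125.00        92.1440       276.4321       1,105.7282
  4       125.00        83.2376       332.9504       1,664.7519
  5       125.00        75.1920       375.9602       2,255.7614
  6       125.00        67.9242       407.5450       2,852.8148
  7     2,125.00     1,043.0991     7,301.6940      58,413.5520
  Σ                  1,576.5182     9,011.5063      67,130.4645
P = 1,576.5182.
Convexity = Σ t(t+1)·PV / [P·(1+y)²] = 67,130.4645 / (1,576.5182 × 1.225449) = 34.74765.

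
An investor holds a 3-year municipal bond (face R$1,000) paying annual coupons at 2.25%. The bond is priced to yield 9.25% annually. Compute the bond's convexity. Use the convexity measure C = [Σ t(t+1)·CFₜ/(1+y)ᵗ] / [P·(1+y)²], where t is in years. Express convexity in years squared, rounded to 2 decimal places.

With y = 0.0925:
  t   CF        PV=CF/(1+0.0925)^t    t·PV        t(t+1)·PV
  1        22.50        20.5950        20.5950          41.1899
  2        22.50        18.8512        37.7025         113.1074
  3     1,022.50       784.1497     2,352.4491       9,409.7964
  Σ                    823.5959     2,410.7465       9,564.0937
P = 823.5959.
Convexity = Σ t(t+1)·PV / [P·(1+y)²] = 9,564.0937 / (823.5959 × 1.193556) = 9.72942.

9.73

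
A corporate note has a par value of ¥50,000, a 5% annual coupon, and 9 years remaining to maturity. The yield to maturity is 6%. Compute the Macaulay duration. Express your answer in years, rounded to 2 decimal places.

Periodic yield y = 0.06. Discount each cash flow and weight by its year:
  t   CF        PV=CF/(1+0.06)^t    t·PV
  1     2,500.00     2,358.4906     2,358.4906
  2     2,500.00     2,224.9911     4,449.9822
  3     2,500.00     2,099.0482     6,297.1446
  4     2,500.00     1,980.2342     7,920.9366
  5     2,500.00     1,868.1454     9,340.7272
  6     2,500.00     1,762.4014    10,574.4081
  7     2,500.00     1,662.6428    11,638.4995
  8     2,500.00     1,568.5309    12,548.2474
  9    52,500.00    31,074.6693   279,672.0240
  Σ                 46,599.1539   344,800.4602
Price P = Σ PV = 46,599.1539.
Macaulay duration = Σ(t·PV) / P = 344,800.4602 / 46,599.1539 = 7.39929 years.

7.40 years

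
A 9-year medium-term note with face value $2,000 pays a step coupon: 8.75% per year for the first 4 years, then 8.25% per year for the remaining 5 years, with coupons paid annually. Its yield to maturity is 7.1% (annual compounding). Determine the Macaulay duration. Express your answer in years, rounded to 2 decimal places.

Periodic yield y = 0.071. Discount each cash flow and weight by its year:
  t   CF        PV=CF/(1+0.071)^t    t·PV
  1       175.00       163.3987       163.3987
  2       175.00       152.5665       305.1329
  3       175.00       142.4524       427.3571
  4       175.00       133.0087       532.0349
  5       165.00       117.0945       585.4726
  6       165.00       109.3320       655.9917
  7       165.00       102.0840       714.5879
  8       165.00        95.3165       762.5322
  9     2,165.00     1,167.7575    10,509.8175
  Σ                  2,183.0107    14,656.3256
Price P = Σ PV = 2,183.0107.
Macaulay duration = Σ(t·PV) / P = 14,656.3256 / 2,183.0107 = 6.71381 years.

6.71 years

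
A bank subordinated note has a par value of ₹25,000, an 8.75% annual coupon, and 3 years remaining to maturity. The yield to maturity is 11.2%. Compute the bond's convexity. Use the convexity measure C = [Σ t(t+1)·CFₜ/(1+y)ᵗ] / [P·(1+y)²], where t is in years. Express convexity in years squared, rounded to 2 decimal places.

With y = 0.112:
  t   CF        PV=CF/(1+0.112)^t    t·PV        t(t+1)·PV
  1     2,187.50     1,967.1763     1,967.1763       3,934.3525
  2     2,187.50     1,769.0434     3,538.0868      10,614.2604
  3    27,187.50    19,772.1963    59,316.5888     237,266.3551
  Σ                 23,508.4159    64,821.8518     251,814.9680
P = 23,508.4159.
Convexity = Σ t(t+1)·PV / [P·(1+y)²] = 251,814.9680 / (23,508.4159 × 1.236544) = 8.66261.

8.66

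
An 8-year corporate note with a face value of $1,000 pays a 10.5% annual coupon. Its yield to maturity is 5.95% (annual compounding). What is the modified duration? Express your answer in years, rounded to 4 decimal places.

Periodic yield y = 0.0595. First find Macaulay duration:
  t   CF        PV=CF/(1+0.0595)^t    t·PV
  1       105.00        99.1034        99.1034
  2       105.00        93.5378       187.0757
  3       105.00        88.2849       264.8547
  4       105.00        83.3269       333.3078
  5       105.00        78.6474       393.2371
  6       105.00        74.2307       445.3842
  7       105.00        70.0620       490.4340
  8     1,105.00       695.9124     5,567.2994
  Σ                  1,283.1056     7,780.6962
P = 1,283.1056; Macaulay duration = 7,780.6962 / 1,283.1056 = 6.06396 years.
Modified duration = D_Mac / (1 + y) = 6.06396 / 1.0595 = 5.72341 years.

5.7234 years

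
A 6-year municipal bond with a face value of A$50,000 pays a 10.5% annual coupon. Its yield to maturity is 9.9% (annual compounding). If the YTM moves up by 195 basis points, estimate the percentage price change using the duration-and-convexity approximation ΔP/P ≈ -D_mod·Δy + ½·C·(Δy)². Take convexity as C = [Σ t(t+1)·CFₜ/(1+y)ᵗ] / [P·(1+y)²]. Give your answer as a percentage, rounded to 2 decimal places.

-7.96%

With y = 0.099:
  t   CF        PV=CF/(1+0.099)^t    t·PV        t(t+1)·PV
  1     5,250.00     4,777.0701     4,777.0701       9,554.1401
  2     5,250.00     4,346.7426     8,693.4851      26,080.4553
  3     5,250.00     3,955.1798    11,865.5393      47,462.1571
  4     5,250.00     3,598.8897    14,395.5587      71,977.7935
  5     5,250.00     3,274.6949    16,373.4744      98,240.8465
  6    55,250.00    31,357.8391   188,147.0348   1,317,029.2435
  Σ                 51,310.4161   244,252.1624   1,570,344.6361
P = 51,310.4161; D_Mac = 4.76028 yrs; D_mod = 4.33147 yrs; C = 25.33927.
Duration effect: -4.33147 × (+0.0195) = -0.084464
Convexity effect: 0.5 × 25.33927 × (0.0195)² = +0.0048176
ΔP/P ≈ -0.084464 + 0.0048176 = -0.079646 = -7.9646%.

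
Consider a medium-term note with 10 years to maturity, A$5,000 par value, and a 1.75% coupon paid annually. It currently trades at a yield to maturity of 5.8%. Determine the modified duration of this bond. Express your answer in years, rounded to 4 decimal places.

8.5793 years

Periodic yield y = 0.058. First find Macaulay duration:
  t   CF        PV=CF/(1+0.058)^t    t·PV
  1        87.50        82.7032        82.7032
  2        87.50        78.1694       156.3388
  3        87.50        73.8841       221.6523
  4        87.50        69.8338       279.3350
  5        87.50        66.0054       330.0272
  6        87.50        62.3870       374.3220
  7        87.50        58.9669       412.7684
  8        87.50        55.7343       445.8746
  9        87.50        52.6789       474.1105
  10    5,087.50     2,894.9945    28,949.9452
  Σ                  3,495.3576    31,727.0770
P = 3,495.3576; Macaulay duration = 31,727.0770 / 3,495.3576 = 9.07692 years.
Modified duration = D_Mac / (1 + y) = 9.07692 / 1.058 = 8.57932 years.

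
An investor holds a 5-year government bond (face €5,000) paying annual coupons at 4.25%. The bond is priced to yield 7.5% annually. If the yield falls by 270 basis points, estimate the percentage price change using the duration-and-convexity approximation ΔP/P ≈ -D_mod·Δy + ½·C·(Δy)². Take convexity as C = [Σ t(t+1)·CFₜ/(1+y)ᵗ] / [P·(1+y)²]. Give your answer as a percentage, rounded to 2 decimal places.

With y = 0.075:
  t   CF        PV=CF/(1+0.075)^t    t·PV        t(t+1)·PV
  1       212.50       197.6744       197.6744         395.3488
  2       212.50       183.8832       367.7664       1,103.2991
  3       212.50       171.0541       513.1624       2,052.6495
  4       212.50       159.1201       636.4805       3,182.4023
  5     5,212.50     3,630.8119    18,154.0594     108,924.3561
  Σ                  4,342.5437    19,869.1429     115,658.0558
P = 4,342.5437; D_Mac = 4.57546 yrs; D_mod = 4.25624 yrs; C = 23.04702.
Duration effect: -4.25624 × (-0.027) = +0.114919
Convexity effect: 0.5 × 23.04702 × (-0.027)² = +0.0084006
ΔP/P ≈ +0.114919 + 0.0084006 = +0.123319 = +12.3319%.

+12.33%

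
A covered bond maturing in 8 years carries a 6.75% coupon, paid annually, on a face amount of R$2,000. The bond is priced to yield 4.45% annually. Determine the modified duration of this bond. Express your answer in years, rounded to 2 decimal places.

Periodic yield y = 0.0445. First find Macaulay duration:
  t   CF        PV=CF/(1+0.0445)^t    t·PV
  1       135.00       129.2484       129.2484
  2       135.00       123.7419       247.4839
  3       135.00       118.4700       355.4100
  4       135.00       113.4227       453.6908
  5       135.00       108.5904       542.9521
  6       135.00       103.9640       623.7842
  7       135.00        99.5347       696.7431
  8     2,135.00     1,507.0592    12,056.4739
  Σ                  2,304.0315    15,105.7865
P = 2,304.0315; Macaulay duration = 15,105.7865 / 2,304.0315 = 6.55624 years.
Modified duration = D_Mac / (1 + y) = 6.55624 / 1.0445 = 6.27692 years.

6.28 years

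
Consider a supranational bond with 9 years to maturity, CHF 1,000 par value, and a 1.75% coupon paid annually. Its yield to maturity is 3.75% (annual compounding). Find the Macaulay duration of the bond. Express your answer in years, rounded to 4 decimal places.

Periodic yield y = 0.0375. Discount each cash flow and weight by its year:
  t   CF        PV=CF/(1+0.0375)^t    t·PV
  1        17.50        16.8675        16.8675
  2        17.50        16.2578        32.5156
  3        17.50        15.6702        47.0105
  4        17.50        15.1038        60.4151
  5        17.50        14.5579        72.7893
  6        17.50        14.0317        84.1900
  7        17.50        13.5245        94.6715
  8        17.50        13.0357       104.2853
  9     1,017.50       730.5357     6,574.8217
  Σ                    849.5847     7,087.5666
Price P = Σ PV = 849.5847.
Macaulay duration = Σ(t·PV) / P = 7,087.5666 / 849.5847 = 8.34239 years.

8.3424 years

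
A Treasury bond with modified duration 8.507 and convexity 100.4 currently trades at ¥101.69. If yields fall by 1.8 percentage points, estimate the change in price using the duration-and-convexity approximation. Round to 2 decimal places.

+¥17.23

Duration effect: -D_mod·Δy = -8.507 × (-0.018) = +0.153126
Convexity effect: ½·C·(Δy)² = 0.5 × 100.4 × (-0.018)² = +0.0162648
ΔP/P ≈ +0.153126 + 0.0162648 = +0.1693908
ΔP ≈ 101.69 × (+0.1693908) = +17.225350452.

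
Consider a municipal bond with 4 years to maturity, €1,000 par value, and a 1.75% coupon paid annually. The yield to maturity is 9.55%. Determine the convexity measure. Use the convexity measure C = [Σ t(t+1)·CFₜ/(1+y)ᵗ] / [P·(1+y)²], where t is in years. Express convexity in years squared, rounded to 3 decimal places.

16.001

With y = 0.0955:
  t   CF        PV=CF/(1+0.0955)^t    t·PV        t(t+1)·PV
  1        17.50        15.9744        15.9744          31.9489
  2        17.50        14.5819        29.1637          87.4912
  3        17.50        13.3107        39.9321         159.7284
  4     1,017.50       706.4556     2,825.8225      14,129.1126
  Σ                    750.3226     2,910.8928      14,408.2811
P = 750.3226.
Convexity = Σ t(t+1)·PV / [P·(1+y)²] = 14,408.2811 / (750.3226 × 1.200120) = 16.00071.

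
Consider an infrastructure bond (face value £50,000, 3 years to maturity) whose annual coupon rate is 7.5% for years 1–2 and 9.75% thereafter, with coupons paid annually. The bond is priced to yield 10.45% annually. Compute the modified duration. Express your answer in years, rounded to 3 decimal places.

2.527 years

Periodic yield y = 0.1045. First find Macaulay duration:
  t   CF        PV=CF/(1+0.1045)^t    t·PV
  1     3,750.00     3,395.2014     3,395.2014
  2     3,750.00     3,073.9714     6,147.9429
  3    54,875.00    40,726.5266   122,179.5798
  Σ                 47,195.6995   131,722.7242
P = 47,195.6995; Macaulay duration = 131,722.7242 / 47,195.6995 = 2.79099 years.
Modified duration = D_Mac / (1 + y) = 2.79099 / 1.1045 = 2.52693 years.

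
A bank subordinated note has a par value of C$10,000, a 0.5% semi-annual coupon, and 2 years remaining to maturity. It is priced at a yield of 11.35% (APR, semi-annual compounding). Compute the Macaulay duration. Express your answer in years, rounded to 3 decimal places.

1.992 years

Periodic yield y = 0.05675. Discount each cash flow and weight by its period:
  t   CF        PV=CF/(1+0.05675)^t    t·PV
  1        25.00        23.6574        23.6574
  2        25.00        22.3870        44.7740
  3        25.00        21.1847        63.5542
  4    10,025.00     8,038.8765    32,155.5059
  Σ                  8,106.1056    32,287.4915
Price P = Σ PV = 8,106.1056.
Macaulay duration = Σ(t·PV) / P = 32,287.4915 / 8,106.1056 = 3.98311 half-year periods.
In years: 3.98311 / 2 = 1.99155 years.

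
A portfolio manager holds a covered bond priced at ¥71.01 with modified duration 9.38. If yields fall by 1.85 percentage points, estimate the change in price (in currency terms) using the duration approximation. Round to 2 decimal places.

+¥12.32

Duration approximation: ΔP/P ≈ -D_mod · Δy = -9.38 × (-0.0185) = +0.173530.
ΔP ≈ 71.01 × (+0.173530) = +12.3223653.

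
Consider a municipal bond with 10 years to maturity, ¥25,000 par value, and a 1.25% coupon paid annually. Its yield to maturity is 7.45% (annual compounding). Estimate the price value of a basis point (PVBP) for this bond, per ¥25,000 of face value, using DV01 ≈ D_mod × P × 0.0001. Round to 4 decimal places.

Periodic yield y = 0.0745.
  t   CF        PV=CF/(1+0.0745)^t    t·PV
  1       312.50       290.8329       290.8329
  2       312.50       270.6682       541.3363
  3       312.50       251.9015       755.7045
  4       312.50       234.4360       937.7441
  5       312.50       218.1815     1,090.9075
  6       312.50       203.0540     1,218.3239
  7       312.50       188.9753     1,322.8272
  8       312.50       175.8728     1,406.9824
  9       312.50       163.6787     1,473.1086
  10   25,312.50    12,338.7408   123,387.4083
  Σ                 14,336.3418   132,425.1757
P = 14,336.3418; D_Mac = 9.23703 yrs; D_mod = 8.59658 yrs.
DV01 ≈ 8.59658 × 14,336.3418 × 0.0001 = 12.324353.

¥12.3244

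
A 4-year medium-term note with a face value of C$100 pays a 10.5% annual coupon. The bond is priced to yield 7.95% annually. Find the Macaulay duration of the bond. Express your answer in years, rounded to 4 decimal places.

3.4878 years

Periodic yield y = 0.0795. Discount each cash flow and weight by its year:
  t   CF        PV=CF/(1+0.0795)^t    t·PV
  1        10.50         9.7267         9.7267
  2        10.50         9.0104        18.0208
  3        10.50         8.3468        25.0405
  4       110.50        81.3714       325.4855
  Σ                    108.4553       378.2735
Price P = Σ PV = 108.4553.
Macaulay duration = Σ(t·PV) / P = 378.2735 / 108.4553 = 3.48783 years.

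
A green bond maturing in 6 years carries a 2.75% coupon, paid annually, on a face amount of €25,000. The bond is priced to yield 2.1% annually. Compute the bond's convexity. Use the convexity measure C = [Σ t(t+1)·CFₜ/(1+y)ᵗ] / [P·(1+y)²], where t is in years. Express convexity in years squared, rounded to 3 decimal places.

With y = 0.021:
  t   CF        PV=CF/(1+0.021)^t    t·PV        t(t+1)·PV
  1       687.50       673.3595       673.3595       1,346.7189
  2       687.50       659.5097     1,319.0195       3,957.0585
  3       687.50       645.9449     1,937.8347       7,751.3388
  4       687.50       632.6591     2,530.6363      12,653.1813
  5       687.50       619.6465     3,098.2324      18,589.3946
  6    25,687.50    22,676.0490   136,056.2940     952,394.0578
  Σ                 25,907.1686   145,615.3763     996,691.7500
P = 25,907.1686.
Convexity = Σ t(t+1)·PV / [P·(1+y)²] = 996,691.7500 / (25,907.1686 × 1.042441) = 36.90536.

36.905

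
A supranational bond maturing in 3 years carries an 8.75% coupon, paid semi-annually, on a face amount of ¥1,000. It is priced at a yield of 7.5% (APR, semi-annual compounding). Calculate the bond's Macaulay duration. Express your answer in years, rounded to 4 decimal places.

Periodic yield y = 0.0375. Discount each cash flow and weight by its period:
  t   CF        PV=CF/(1+0.0375)^t    t·PV
  1        43.75        42.1687        42.1687
  2        43.75        40.6445        81.2890
  3        43.75        39.1754       117.5263
  4        43.75        37.7594       151.0378
  5        43.75        36.3946       181.9732
  6     1,043.75       836.8890     5,021.3340
  Σ                  1,033.0317     5,595.3290
Price P = Σ PV = 1,033.0317.
Macaulay duration = Σ(t·PV) / P = 5,595.3290 / 1,033.0317 = 5.41642 half-year periods.
In years: 5.41642 / 2 = 2.70821 years.

2.7082 years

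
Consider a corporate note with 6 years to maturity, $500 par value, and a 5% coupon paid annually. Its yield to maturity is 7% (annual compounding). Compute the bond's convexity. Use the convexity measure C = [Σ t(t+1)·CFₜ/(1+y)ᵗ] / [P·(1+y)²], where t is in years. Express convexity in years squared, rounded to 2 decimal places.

With y = 0.07:
  t   CF        PV=CF/(1+0.07)^t    t·PV        t(t+1)·PV
  1        25.00        23.3645        23.3645          46.7290
  2        25.00        21.8360        43.6719         131.0158
  3        25.00        20.4074        61.2223         244.8894
  4        25.00        19.0724        76.2895         381.4476
  5        25.00        17.8247        89.1233         534.7396
  6       525.00       349.8297     2,098.9780      14,692.8460
  Σ                    452.3346     2,392.6496      16,031.6674
P = 452.3346.
Convexity = Σ t(t+1)·PV / [P·(1+y)²] = 16,031.6674 / (452.3346 × 1.144900) = 30.95646.

30.96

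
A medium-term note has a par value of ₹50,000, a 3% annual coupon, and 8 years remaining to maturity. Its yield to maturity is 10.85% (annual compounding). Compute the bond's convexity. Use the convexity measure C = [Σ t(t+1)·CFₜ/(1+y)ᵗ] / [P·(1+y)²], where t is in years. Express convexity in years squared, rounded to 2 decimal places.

With y = 0.1085:
  t   CF        PV=CF/(1+0.1085)^t    t·PV        t(t+1)·PV
  1     1,500.00     1,353.1800     1,353.1800       2,706.3599
  2     1,500.00     1,220.7307     2,441.4614       7,324.3842
  3     1,500.00     1,101.2456     3,303.7367      13,214.9466
  4     1,500.00       993.4556     3,973.8225      19,869.1123
  5     1,500.00       896.2162     4,481.0808      26,886.4849
  6     1,500.00       808.4945     4,850.9671      33,956.7694
  7     1,500.00       729.3591     5,105.5134      40,844.1069
  8    51,500.00    22,590.2818   180,722.2548   1,626,500.2931
  Σ                 29,692.9634   206,232.0165   1,771,302.4572
P = 29,692.9634.
Convexity = Σ t(t+1)·PV / [P·(1+y)²] = 1,771,302.4572 / (29,692.9634 × 1.228772) = 48.54760.

48.55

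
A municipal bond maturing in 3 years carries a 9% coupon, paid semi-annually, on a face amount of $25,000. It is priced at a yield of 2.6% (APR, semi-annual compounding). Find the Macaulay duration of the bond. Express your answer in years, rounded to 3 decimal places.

Periodic yield y = 0.013. Discount each cash flow and weight by its period:
  t   CF        PV=CF/(1+0.013)^t    t·PV
  1     1,125.00     1,110.5627     1,110.5627
  2     1,125.00     1,096.3106     2,192.6213
  3     1,125.00     1,082.2415     3,246.7245
  4     1,125.00     1,068.3529     4,273.4117
  5     1,125.00     1,054.6426     5,273.2128
  6    26,125.00    24,176.8450   145,061.0703
  Σ                 29,588.9554   161,157.6033
Price P = Σ PV = 29,588.9554.
Macaulay duration = Σ(t·PV) / P = 161,157.6033 / 29,588.9554 = 5.44655 half-year periods.
In years: 5.44655 / 2 = 2.72327 years.

2.723 years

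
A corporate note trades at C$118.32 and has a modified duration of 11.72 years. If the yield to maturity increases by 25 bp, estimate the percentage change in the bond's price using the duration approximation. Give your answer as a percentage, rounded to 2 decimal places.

Duration approximation: ΔP/P ≈ -D_mod · Δy = -11.72 × (+0.0025) = -0.029300.
As a percentage: -2.9300%.

-2.93%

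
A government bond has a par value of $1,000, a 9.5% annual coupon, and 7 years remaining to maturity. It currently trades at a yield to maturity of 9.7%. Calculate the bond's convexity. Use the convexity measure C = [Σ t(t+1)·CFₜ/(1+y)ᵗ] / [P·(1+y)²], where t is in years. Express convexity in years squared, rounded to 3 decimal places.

With y = 0.097:
  t   CF        PV=CF/(1+0.097)^t    t·PV        t(t+1)·PV
  1        95.00        86.5998        86.5998         173.1996
  2        95.00        78.9424       157.8848         473.6544
  3        95.00        71.9621       215.8862         863.5450
  4        95.00        65.5990       262.3959       1,311.9796
  5        95.00        59.7985       298.9926       1,793.9557
  6        95.00        54.5110       327.0658       2,289.4604
  7     1,095.00       572.7535     4,009.2743      32,074.1941
  Σ                    990.1662     5,358.0995      38,979.9889
P = 990.1662.
Convexity = Σ t(t+1)·PV / [P·(1+y)²] = 38,979.9889 / (990.1662 × 1.203409) = 32.71300.

32.713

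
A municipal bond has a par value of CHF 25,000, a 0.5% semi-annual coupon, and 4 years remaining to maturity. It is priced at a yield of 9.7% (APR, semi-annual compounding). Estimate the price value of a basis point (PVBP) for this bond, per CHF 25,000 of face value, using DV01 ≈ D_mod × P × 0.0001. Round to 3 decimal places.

Periodic yield y = 0.0485.
  t   CF        PV=CF/(1+0.0485)^t    t·PV
  1        62.50        59.6090        59.6090
  2        62.50        56.8517       113.7033
  3        62.50        54.2219       162.6657
  4        62.50        51.7138       206.8551
  5        62.50        49.3217       246.6084
  6        62.50        47.0402       282.2414
  7        62.50        44.8643       314.0502
  8    25,062.50    17,158.4049   137,267.2391
  Σ                 17,522.0274   138,652.9721
P = 17,522.0274; D_Mac = 7.91307 half-year periods = 3.95653 yrs; D_mod = 3.77352 yrs.
DV01 ≈ 3.77352 × 17,522.0274 × 0.0001 = 6.611968.

CHF 6.612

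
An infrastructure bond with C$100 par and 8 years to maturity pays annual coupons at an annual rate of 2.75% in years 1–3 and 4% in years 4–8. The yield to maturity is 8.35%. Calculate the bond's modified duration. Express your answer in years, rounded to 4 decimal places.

Periodic yield y = 0.0835. First find Macaulay duration:
  t   CF        PV=CF/(1+0.0835)^t    t·PV
  1         2.75         2.5381         2.5381
  2         2.75         2.3425         4.6849
  3         2.75         2.1620         6.4859
  4         4.00         2.9023        11.6093
  5         4.00         2.6786        13.3932
  6         4.00         2.4722        14.8333
  7         4.00         2.2817        15.9719
  8       104.00        54.7523       438.0180
  Σ                     72.1296       507.5346
P = 72.1296; Macaulay duration = 507.5346 / 72.1296 = 7.03642 years.
Modified duration = D_Mac / (1 + y) = 7.03642 / 1.0835 = 6.49416 years.

6.4942 years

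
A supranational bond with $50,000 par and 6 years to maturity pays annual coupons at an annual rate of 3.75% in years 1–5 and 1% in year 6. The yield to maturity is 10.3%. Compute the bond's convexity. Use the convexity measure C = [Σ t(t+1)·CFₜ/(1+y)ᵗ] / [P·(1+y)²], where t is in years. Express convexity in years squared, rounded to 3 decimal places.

With y = 0.103:
  t   CF        PV=CF/(1+0.103)^t    t·PV        t(t+1)·PV
  1     1,875.00     1,699.9093     1,699.9093       3,399.8187
  2     1,875.00     1,541.1689     3,082.3379       9,247.0136
  3     1,875.00     1,397.2520     4,191.7559      16,767.0238
  4     1,875.00     1,266.7742     5,067.0969      25,335.4847
  5     1,875.00     1,148.4807     5,742.4036      34,454.4217
  6    50,500.00    28,043.8931   168,263.3588   1,177,843.5116
  Σ                 35,097.4784   188,046.8625   1,267,047.2741
P = 35,097.4784.
Convexity = Σ t(t+1)·PV / [P·(1+y)²] = 1,267,047.2741 / (35,097.4784 × 1.216609) = 29.67330.

29.673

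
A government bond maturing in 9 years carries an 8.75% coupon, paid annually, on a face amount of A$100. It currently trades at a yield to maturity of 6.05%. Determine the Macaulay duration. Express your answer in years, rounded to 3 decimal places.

6.797 years

Periodic yield y = 0.0605. Discount each cash flow and weight by its year:
  t   CF        PV=CF/(1+0.0605)^t    t·PV
  1         8.75         8.2508         8.2508
  2         8.75         7.7801        15.5603
  3         8.75         7.3363        22.0088
  4         8.75         6.9178        27.6710
  5         8.75         6.5231        32.6155
  6         8.75         6.1510        36.9059
  7         8.75         5.8001        40.6005
  8         8.75         5.4692        43.7535
  9       108.75        64.0963       576.8670
  Σ                    118.3247       804.2334
Price P = Σ PV = 118.3247.
Macaulay duration = Σ(t·PV) / P = 804.2334 / 118.3247 = 6.79684 years.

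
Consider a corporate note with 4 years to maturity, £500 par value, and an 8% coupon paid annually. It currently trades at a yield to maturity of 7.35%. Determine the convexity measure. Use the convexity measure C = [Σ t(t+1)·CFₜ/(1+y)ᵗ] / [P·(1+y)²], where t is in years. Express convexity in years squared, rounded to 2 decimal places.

14.95

With y = 0.0735:
  t   CF        PV=CF/(1+0.0735)^t    t·PV        t(t+1)·PV
  1        40.00        37.2613        37.2613          74.5226
  2        40.00        34.7101        69.4202         208.2606
  3        40.00        32.3336        97.0008         388.0030
  4       540.00       406.6170     1,626.4681       8,132.3406
  Σ                    510.9220     1,830.1504       8,803.1268
P = 510.9220.
Convexity = Σ t(t+1)·PV / [P·(1+y)²] = 8,803.1268 / (510.9220 × 1.152402) = 14.95128.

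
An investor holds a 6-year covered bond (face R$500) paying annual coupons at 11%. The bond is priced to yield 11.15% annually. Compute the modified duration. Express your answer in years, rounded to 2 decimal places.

Periodic yield y = 0.1115. First find Macaulay duration:
  t   CF        PV=CF/(1+0.1115)^t    t·PV
  1        55.00        49.4827        49.4827
  2        55.00        44.5188        89.0377
  3        55.00        40.0529       120.1588
  4        55.00        36.0350       144.1401
  5        55.00        32.4202       162.1009
  6       555.00       294.3311     1,765.9867
  Σ                    496.8408     2,330.9068
P = 496.8408; Macaulay duration = 2,330.9068 / 496.8408 = 4.69146 years.
Modified duration = D_Mac / (1 + y) = 4.69146 / 1.1115 = 4.22083 years.

4.22 years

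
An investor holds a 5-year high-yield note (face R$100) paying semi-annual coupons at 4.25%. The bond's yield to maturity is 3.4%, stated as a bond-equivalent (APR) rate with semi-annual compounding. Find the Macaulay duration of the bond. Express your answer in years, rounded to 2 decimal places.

Periodic yield y = 0.017. Discount each cash flow and weight by its period:
  t   CF        PV=CF/(1+0.017)^t    t·PV
  1        2.125         2.0895         2.0895
  2        2.125         2.0546         4.1091
  3        2.125         2.0202         6.0606
  4        2.125         1.9864         7.9458
  5        2.125         1.9532         9.7662
  6        2.125         1.9206        11.5235
  7        2.125         1.8885        13.2194
  8        2.125         1.8569        14.8553
  9        2.125         1.8259        16.4328
  10     102.125        86.2825       862.8246
  Σ                    103.8782       948.8268
Price P = Σ PV = 103.8782.
Macaulay duration = Σ(t·PV) / P = 948.8268 / 103.8782 = 9.13403 half-year periods.
In years: 9.13403 / 2 = 4.56701 years.

4.57 years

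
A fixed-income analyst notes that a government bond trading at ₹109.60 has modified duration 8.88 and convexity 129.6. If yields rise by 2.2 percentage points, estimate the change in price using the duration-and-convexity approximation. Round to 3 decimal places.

Duration effect: -D_mod·Δy = -8.88 × (+0.022) = -0.195360
Convexity effect: ½·C·(Δy)² = 0.5 × 129.6 × (0.022)² = +0.0313632
ΔP/P ≈ -0.195360 + 0.0313632 = -0.1639968
ΔP ≈ 109.60 × (-0.1639968) = -17.97404928.

-₹17.974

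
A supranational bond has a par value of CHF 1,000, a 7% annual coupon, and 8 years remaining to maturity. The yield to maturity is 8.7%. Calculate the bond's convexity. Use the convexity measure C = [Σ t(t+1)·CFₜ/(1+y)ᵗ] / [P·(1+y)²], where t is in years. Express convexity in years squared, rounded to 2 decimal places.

43.98

With y = 0.087:
  t   CF        PV=CF/(1+0.087)^t    t·PV        t(t+1)·PV
  1        70.00        64.3974        64.3974         128.7948
  2        70.00        59.2433       118.4865         355.4596
  3        70.00        54.5016       163.5049         654.0194
  4        70.00        50.1395       200.5579       1,002.7897
  5        70.00        46.1265       230.6324       1,383.7944
  6        70.00        42.4347       254.6080       1,782.2559
  7        70.00        39.0383       273.2683       2,186.1465
  8     1,070.00       548.9685     4,391.7480      39,525.7320
  Σ                    904.8498     5,697.2034      47,018.9923
P = 904.8498.
Convexity = Σ t(t+1)·PV / [P·(1+y)²] = 47,018.9923 / (904.8498 × 1.181569) = 43.97823.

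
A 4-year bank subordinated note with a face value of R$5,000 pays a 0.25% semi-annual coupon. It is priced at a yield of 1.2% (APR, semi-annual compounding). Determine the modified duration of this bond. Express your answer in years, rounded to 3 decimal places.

3.958 years

Periodic yield y = 0.006. First find Macaulay duration:
  t   CF        PV=CF/(1+0.006)^t    t·PV
  1         6.25         6.2127         6.2127
  2         6.25         6.1757        12.3513
  3         6.25         6.1388        18.4165
  4         6.25         6.1022        24.4089
  5         6.25         6.0658        30.3291
  6         6.25         6.0297        36.1779
  7         6.25         5.9937        41.9558
  8     5,006.25     4,772.3104    38,178.4836
  Σ                  4,815.0291    38,348.3359
P = 4,815.0291; Macaulay duration = 38,348.3359 / 4,815.0291 = 7.96430 half-year periods = 3.98215 years.
Modified duration = D_Mac / (1 + y) = 3.98215 / 1.006 = 3.95840 years.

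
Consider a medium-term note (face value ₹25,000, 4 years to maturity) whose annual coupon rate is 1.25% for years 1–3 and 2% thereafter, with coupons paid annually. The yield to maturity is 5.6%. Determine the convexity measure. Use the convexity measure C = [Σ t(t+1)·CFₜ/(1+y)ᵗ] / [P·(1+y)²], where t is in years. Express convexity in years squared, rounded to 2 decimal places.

With y = 0.056:
  t   CF        PV=CF/(1+0.056)^t    t·PV        t(t+1)·PV
  1       312.50       295.9280       295.9280         591.8561
  2       312.50       280.2349       560.4698       1,681.4093
  3       312.50       265.3739       796.1218       3,184.4872
  4    25,500.00    20,506.1678    82,024.6714     410,123.3568
  Σ                 21,347.7047    83,677.1909     415,581.1093
P = 21,347.7047.
Convexity = Σ t(t+1)·PV / [P·(1+y)²] = 415,581.1093 / (21,347.7047 × 1.115136) = 17.45729.

17.46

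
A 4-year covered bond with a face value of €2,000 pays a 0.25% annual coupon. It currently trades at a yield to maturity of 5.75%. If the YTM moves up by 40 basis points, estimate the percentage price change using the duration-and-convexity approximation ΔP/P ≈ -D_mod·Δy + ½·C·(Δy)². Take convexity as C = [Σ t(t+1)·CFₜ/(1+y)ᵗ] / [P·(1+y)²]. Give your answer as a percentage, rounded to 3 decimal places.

With y = 0.0575:
  t   CF        PV=CF/(1+0.0575)^t    t·PV        t(t+1)·PV
  1         5.00         4.7281         4.7281           9.4563
  2         5.00         4.4710         8.9421          26.8263
  3         5.00         4.2279        12.6838          50.7353
  4     2,005.00     1,603.2191     6,412.8763      32,064.3816
  Σ                  1,616.6462     6,439.2304      32,151.3994
P = 1,616.6462; D_Mac = 3.98308 yrs; D_mod = 3.76651 yrs; C = 17.78378.
Duration effect: -3.76651 × (+0.004) = -0.015066
Convexity effect: 0.5 × 17.78378 × (0.004)² = +0.0001423
ΔP/P ≈ -0.015066 + 0.0001423 = -0.014924 = -1.4924%.

-1.492%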